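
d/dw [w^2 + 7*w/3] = 2*w + 7/3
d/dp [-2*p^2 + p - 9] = 1 - 4*p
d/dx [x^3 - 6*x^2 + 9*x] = 3*x^2 - 12*x + 9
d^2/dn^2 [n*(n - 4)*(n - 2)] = 6*n - 12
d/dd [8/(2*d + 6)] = -4/(d + 3)^2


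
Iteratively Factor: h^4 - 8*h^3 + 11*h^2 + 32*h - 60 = (h - 2)*(h^3 - 6*h^2 - h + 30) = (h - 2)*(h + 2)*(h^2 - 8*h + 15) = (h - 3)*(h - 2)*(h + 2)*(h - 5)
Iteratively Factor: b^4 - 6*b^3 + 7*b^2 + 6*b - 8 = (b - 1)*(b^3 - 5*b^2 + 2*b + 8) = (b - 4)*(b - 1)*(b^2 - b - 2) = (b - 4)*(b - 1)*(b + 1)*(b - 2)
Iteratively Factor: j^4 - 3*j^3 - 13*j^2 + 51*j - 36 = (j - 3)*(j^3 - 13*j + 12) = (j - 3)*(j - 1)*(j^2 + j - 12) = (j - 3)^2*(j - 1)*(j + 4)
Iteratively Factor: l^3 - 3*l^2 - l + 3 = (l + 1)*(l^2 - 4*l + 3) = (l - 3)*(l + 1)*(l - 1)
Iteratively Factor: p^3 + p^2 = (p)*(p^2 + p) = p*(p + 1)*(p)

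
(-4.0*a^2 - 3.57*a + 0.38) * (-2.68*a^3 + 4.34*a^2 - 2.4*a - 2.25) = 10.72*a^5 - 7.7924*a^4 - 6.9122*a^3 + 19.2172*a^2 + 7.1205*a - 0.855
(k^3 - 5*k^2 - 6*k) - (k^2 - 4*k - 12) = k^3 - 6*k^2 - 2*k + 12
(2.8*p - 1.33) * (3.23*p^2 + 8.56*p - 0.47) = 9.044*p^3 + 19.6721*p^2 - 12.7008*p + 0.6251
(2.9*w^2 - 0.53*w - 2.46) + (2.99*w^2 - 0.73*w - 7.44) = 5.89*w^2 - 1.26*w - 9.9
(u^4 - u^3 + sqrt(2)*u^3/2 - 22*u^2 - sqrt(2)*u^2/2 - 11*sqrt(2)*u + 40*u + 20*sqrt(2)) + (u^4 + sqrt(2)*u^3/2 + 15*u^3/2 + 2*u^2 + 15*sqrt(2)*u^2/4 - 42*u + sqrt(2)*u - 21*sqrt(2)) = 2*u^4 + sqrt(2)*u^3 + 13*u^3/2 - 20*u^2 + 13*sqrt(2)*u^2/4 - 10*sqrt(2)*u - 2*u - sqrt(2)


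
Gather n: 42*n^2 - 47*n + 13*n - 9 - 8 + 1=42*n^2 - 34*n - 16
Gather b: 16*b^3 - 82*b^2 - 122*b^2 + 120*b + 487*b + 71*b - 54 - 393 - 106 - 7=16*b^3 - 204*b^2 + 678*b - 560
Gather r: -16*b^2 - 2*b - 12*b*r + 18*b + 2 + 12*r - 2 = -16*b^2 + 16*b + r*(12 - 12*b)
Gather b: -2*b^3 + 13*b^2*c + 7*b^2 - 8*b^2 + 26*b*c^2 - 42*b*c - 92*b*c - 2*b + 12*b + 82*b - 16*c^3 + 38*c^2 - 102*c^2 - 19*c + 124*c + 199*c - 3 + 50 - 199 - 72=-2*b^3 + b^2*(13*c - 1) + b*(26*c^2 - 134*c + 92) - 16*c^3 - 64*c^2 + 304*c - 224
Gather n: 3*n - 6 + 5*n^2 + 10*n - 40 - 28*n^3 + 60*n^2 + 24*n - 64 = -28*n^3 + 65*n^2 + 37*n - 110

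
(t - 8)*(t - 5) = t^2 - 13*t + 40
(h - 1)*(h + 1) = h^2 - 1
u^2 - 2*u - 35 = (u - 7)*(u + 5)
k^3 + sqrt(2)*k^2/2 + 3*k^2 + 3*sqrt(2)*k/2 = k*(k + 3)*(k + sqrt(2)/2)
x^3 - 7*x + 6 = (x - 2)*(x - 1)*(x + 3)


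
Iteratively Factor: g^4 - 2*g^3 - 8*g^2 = (g - 4)*(g^3 + 2*g^2) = g*(g - 4)*(g^2 + 2*g) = g^2*(g - 4)*(g + 2)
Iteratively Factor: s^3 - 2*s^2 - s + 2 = (s + 1)*(s^2 - 3*s + 2) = (s - 2)*(s + 1)*(s - 1)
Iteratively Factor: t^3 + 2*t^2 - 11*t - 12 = (t - 3)*(t^2 + 5*t + 4) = (t - 3)*(t + 4)*(t + 1)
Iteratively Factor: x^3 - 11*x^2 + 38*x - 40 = (x - 2)*(x^2 - 9*x + 20) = (x - 4)*(x - 2)*(x - 5)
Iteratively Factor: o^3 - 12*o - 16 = (o + 2)*(o^2 - 2*o - 8) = (o - 4)*(o + 2)*(o + 2)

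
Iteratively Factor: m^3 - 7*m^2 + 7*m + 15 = (m - 5)*(m^2 - 2*m - 3) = (m - 5)*(m - 3)*(m + 1)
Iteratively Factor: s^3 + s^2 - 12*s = (s - 3)*(s^2 + 4*s) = s*(s - 3)*(s + 4)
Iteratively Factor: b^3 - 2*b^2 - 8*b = (b + 2)*(b^2 - 4*b) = b*(b + 2)*(b - 4)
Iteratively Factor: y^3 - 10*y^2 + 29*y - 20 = (y - 4)*(y^2 - 6*y + 5) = (y - 4)*(y - 1)*(y - 5)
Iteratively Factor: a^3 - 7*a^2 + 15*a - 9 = (a - 3)*(a^2 - 4*a + 3) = (a - 3)^2*(a - 1)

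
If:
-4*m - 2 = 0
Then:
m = -1/2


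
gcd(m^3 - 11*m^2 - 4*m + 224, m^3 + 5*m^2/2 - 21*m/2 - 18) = m + 4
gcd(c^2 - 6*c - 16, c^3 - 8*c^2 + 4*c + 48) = c + 2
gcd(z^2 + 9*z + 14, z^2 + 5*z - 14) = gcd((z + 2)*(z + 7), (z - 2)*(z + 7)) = z + 7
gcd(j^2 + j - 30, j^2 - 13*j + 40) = j - 5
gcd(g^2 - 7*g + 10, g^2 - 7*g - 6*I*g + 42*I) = 1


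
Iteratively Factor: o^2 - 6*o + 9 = (o - 3)*(o - 3)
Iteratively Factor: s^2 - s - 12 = (s + 3)*(s - 4)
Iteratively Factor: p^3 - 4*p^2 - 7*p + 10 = (p - 1)*(p^2 - 3*p - 10) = (p - 1)*(p + 2)*(p - 5)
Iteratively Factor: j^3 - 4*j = (j + 2)*(j^2 - 2*j) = (j - 2)*(j + 2)*(j)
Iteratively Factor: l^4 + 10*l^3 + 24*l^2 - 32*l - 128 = (l + 4)*(l^3 + 6*l^2 - 32) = (l + 4)^2*(l^2 + 2*l - 8) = (l + 4)^3*(l - 2)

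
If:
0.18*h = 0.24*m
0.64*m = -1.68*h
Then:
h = 0.00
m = 0.00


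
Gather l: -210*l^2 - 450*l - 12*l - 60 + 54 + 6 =-210*l^2 - 462*l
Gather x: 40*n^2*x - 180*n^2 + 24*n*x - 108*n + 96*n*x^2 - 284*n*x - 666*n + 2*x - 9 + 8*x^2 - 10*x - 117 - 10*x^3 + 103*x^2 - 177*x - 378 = -180*n^2 - 774*n - 10*x^3 + x^2*(96*n + 111) + x*(40*n^2 - 260*n - 185) - 504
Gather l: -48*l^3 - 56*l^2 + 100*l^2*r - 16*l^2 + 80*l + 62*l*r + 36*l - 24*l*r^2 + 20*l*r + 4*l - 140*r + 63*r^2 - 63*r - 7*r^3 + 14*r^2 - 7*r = -48*l^3 + l^2*(100*r - 72) + l*(-24*r^2 + 82*r + 120) - 7*r^3 + 77*r^2 - 210*r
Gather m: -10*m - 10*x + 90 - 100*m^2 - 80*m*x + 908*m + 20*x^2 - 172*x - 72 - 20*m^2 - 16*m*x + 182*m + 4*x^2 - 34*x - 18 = -120*m^2 + m*(1080 - 96*x) + 24*x^2 - 216*x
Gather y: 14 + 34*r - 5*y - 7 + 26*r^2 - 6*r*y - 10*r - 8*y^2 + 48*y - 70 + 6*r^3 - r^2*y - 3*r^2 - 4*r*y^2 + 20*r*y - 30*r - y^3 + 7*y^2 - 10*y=6*r^3 + 23*r^2 - 6*r - y^3 + y^2*(-4*r - 1) + y*(-r^2 + 14*r + 33) - 63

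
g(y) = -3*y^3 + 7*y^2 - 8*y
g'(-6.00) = -416.00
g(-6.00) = 948.00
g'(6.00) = -248.00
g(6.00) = -444.00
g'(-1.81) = -62.82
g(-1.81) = 55.20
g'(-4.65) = -267.70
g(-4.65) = 490.19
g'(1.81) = -12.14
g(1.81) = -9.34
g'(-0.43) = -15.68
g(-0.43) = 4.97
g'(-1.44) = -46.82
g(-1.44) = 34.99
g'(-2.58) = -104.03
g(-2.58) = 118.76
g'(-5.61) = -369.79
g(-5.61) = 794.86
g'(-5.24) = -328.48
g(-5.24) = 665.76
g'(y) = -9*y^2 + 14*y - 8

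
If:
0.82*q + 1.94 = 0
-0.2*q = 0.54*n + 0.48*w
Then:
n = 0.876242095754291 - 0.888888888888889*w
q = -2.37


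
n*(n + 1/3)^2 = n^3 + 2*n^2/3 + n/9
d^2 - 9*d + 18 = (d - 6)*(d - 3)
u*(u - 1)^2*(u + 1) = u^4 - u^3 - u^2 + u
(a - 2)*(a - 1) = a^2 - 3*a + 2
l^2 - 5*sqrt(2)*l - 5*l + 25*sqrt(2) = (l - 5)*(l - 5*sqrt(2))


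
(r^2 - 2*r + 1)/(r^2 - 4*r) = (r^2 - 2*r + 1)/(r*(r - 4))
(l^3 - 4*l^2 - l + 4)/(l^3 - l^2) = 1 - 3/l - 4/l^2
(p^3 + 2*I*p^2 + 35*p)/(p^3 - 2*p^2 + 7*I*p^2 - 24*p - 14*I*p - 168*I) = p*(p - 5*I)/(p^2 - 2*p - 24)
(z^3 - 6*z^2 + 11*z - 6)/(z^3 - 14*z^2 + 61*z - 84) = (z^2 - 3*z + 2)/(z^2 - 11*z + 28)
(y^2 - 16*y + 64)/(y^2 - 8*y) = (y - 8)/y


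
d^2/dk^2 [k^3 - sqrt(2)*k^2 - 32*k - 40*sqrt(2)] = 6*k - 2*sqrt(2)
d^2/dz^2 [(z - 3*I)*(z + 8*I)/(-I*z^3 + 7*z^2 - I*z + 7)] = 2*(I*z^6 - 15*z^5 + 36*I*z^4 - 1038*z^3 - 3099*I*z^2 - 735*z + 1186*I)/(z^9 + 21*I*z^8 - 144*z^7 - 280*I*z^6 - 438*z^5 - 966*I*z^4 - 440*z^3 - 1008*I*z^2 - 147*z - 343*I)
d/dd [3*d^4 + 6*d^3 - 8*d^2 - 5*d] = 12*d^3 + 18*d^2 - 16*d - 5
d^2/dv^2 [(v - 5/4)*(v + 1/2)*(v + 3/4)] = 6*v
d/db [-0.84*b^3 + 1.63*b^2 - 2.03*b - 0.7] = -2.52*b^2 + 3.26*b - 2.03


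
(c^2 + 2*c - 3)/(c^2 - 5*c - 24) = (c - 1)/(c - 8)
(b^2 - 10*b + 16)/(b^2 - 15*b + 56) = (b - 2)/(b - 7)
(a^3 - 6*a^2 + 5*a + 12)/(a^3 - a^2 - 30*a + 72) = (a + 1)/(a + 6)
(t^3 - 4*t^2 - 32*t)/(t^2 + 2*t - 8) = t*(t - 8)/(t - 2)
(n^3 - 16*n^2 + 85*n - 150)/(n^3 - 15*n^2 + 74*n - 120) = (n - 5)/(n - 4)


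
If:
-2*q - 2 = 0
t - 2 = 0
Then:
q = -1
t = 2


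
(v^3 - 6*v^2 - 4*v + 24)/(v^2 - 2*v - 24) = (v^2 - 4)/(v + 4)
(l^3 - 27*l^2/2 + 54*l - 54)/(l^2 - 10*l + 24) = (l^2 - 15*l/2 + 9)/(l - 4)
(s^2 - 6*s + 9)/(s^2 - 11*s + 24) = (s - 3)/(s - 8)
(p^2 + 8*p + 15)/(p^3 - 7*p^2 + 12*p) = (p^2 + 8*p + 15)/(p*(p^2 - 7*p + 12))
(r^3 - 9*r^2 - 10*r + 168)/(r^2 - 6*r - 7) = (r^2 - 2*r - 24)/(r + 1)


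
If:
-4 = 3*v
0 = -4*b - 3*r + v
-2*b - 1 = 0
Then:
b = -1/2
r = 2/9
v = -4/3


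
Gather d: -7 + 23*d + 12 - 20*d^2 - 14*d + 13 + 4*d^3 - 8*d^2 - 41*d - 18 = 4*d^3 - 28*d^2 - 32*d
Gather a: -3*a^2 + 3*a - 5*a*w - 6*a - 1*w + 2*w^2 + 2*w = -3*a^2 + a*(-5*w - 3) + 2*w^2 + w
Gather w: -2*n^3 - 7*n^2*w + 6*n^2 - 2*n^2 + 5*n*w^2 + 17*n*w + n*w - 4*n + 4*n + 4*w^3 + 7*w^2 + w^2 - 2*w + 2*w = -2*n^3 + 4*n^2 + 4*w^3 + w^2*(5*n + 8) + w*(-7*n^2 + 18*n)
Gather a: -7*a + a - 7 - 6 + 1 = -6*a - 12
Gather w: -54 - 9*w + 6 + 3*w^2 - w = 3*w^2 - 10*w - 48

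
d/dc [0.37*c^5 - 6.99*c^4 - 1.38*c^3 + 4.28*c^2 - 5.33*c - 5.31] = 1.85*c^4 - 27.96*c^3 - 4.14*c^2 + 8.56*c - 5.33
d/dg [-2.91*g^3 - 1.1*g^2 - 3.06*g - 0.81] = -8.73*g^2 - 2.2*g - 3.06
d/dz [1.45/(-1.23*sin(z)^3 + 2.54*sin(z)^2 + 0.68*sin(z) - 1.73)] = (5.3505*sin(z)^2 - 7.366*sin(z) - 0.986)*cos(z)/(1.23*sin(z)^3 - 2.54*sin(z)^2 - 0.68*sin(z) + 1.73)^2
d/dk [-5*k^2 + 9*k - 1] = 9 - 10*k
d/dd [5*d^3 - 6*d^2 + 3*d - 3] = 15*d^2 - 12*d + 3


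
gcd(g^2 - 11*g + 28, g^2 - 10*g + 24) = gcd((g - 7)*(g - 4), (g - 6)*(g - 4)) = g - 4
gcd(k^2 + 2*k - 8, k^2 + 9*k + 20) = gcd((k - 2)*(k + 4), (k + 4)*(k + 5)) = k + 4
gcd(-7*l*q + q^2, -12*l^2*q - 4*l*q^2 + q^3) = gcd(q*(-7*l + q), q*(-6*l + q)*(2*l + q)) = q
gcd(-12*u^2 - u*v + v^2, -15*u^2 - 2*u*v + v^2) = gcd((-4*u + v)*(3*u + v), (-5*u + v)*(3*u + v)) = 3*u + v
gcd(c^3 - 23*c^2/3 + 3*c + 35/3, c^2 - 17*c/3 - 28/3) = c - 7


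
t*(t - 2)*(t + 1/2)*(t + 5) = t^4 + 7*t^3/2 - 17*t^2/2 - 5*t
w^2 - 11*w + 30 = (w - 6)*(w - 5)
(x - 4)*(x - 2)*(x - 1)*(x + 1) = x^4 - 6*x^3 + 7*x^2 + 6*x - 8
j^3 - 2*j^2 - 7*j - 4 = (j - 4)*(j + 1)^2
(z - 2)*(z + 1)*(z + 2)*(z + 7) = z^4 + 8*z^3 + 3*z^2 - 32*z - 28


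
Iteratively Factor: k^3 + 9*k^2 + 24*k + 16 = (k + 4)*(k^2 + 5*k + 4) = (k + 1)*(k + 4)*(k + 4)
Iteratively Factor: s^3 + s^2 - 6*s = (s - 2)*(s^2 + 3*s) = s*(s - 2)*(s + 3)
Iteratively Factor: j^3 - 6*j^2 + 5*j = (j - 5)*(j^2 - j) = j*(j - 5)*(j - 1)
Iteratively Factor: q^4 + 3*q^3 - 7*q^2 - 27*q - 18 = (q + 2)*(q^3 + q^2 - 9*q - 9) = (q - 3)*(q + 2)*(q^2 + 4*q + 3) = (q - 3)*(q + 2)*(q + 3)*(q + 1)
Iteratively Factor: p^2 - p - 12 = (p + 3)*(p - 4)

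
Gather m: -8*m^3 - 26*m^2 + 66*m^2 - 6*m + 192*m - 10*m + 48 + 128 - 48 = -8*m^3 + 40*m^2 + 176*m + 128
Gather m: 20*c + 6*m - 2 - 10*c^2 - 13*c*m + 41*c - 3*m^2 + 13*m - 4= -10*c^2 + 61*c - 3*m^2 + m*(19 - 13*c) - 6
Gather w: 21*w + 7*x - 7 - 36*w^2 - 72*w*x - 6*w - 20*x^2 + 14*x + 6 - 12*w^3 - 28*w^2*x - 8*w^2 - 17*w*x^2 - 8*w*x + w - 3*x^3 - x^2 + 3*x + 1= -12*w^3 + w^2*(-28*x - 44) + w*(-17*x^2 - 80*x + 16) - 3*x^3 - 21*x^2 + 24*x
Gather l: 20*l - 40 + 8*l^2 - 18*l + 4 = 8*l^2 + 2*l - 36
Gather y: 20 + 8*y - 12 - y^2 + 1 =-y^2 + 8*y + 9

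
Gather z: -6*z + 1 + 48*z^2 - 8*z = 48*z^2 - 14*z + 1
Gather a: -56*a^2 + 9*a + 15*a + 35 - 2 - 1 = -56*a^2 + 24*a + 32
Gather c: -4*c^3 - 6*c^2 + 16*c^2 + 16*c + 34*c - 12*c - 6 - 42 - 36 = -4*c^3 + 10*c^2 + 38*c - 84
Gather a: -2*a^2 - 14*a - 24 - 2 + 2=-2*a^2 - 14*a - 24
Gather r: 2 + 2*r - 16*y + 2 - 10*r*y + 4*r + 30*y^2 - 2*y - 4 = r*(6 - 10*y) + 30*y^2 - 18*y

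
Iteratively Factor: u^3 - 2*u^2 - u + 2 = (u - 1)*(u^2 - u - 2) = (u - 2)*(u - 1)*(u + 1)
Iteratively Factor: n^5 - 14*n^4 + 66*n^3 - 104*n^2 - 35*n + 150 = (n - 2)*(n^4 - 12*n^3 + 42*n^2 - 20*n - 75) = (n - 5)*(n - 2)*(n^3 - 7*n^2 + 7*n + 15) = (n - 5)*(n - 2)*(n + 1)*(n^2 - 8*n + 15) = (n - 5)*(n - 3)*(n - 2)*(n + 1)*(n - 5)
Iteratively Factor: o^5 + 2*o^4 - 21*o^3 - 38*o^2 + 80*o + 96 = (o + 4)*(o^4 - 2*o^3 - 13*o^2 + 14*o + 24) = (o + 3)*(o + 4)*(o^3 - 5*o^2 + 2*o + 8) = (o - 4)*(o + 3)*(o + 4)*(o^2 - o - 2) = (o - 4)*(o - 2)*(o + 3)*(o + 4)*(o + 1)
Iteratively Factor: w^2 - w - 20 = (w + 4)*(w - 5)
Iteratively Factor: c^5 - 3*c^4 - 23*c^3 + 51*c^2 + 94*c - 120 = (c - 1)*(c^4 - 2*c^3 - 25*c^2 + 26*c + 120) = (c - 1)*(c + 2)*(c^3 - 4*c^2 - 17*c + 60) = (c - 3)*(c - 1)*(c + 2)*(c^2 - c - 20) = (c - 5)*(c - 3)*(c - 1)*(c + 2)*(c + 4)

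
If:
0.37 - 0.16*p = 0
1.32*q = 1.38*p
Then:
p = 2.31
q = 2.42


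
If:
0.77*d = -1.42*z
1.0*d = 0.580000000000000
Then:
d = 0.58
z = -0.31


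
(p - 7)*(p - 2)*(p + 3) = p^3 - 6*p^2 - 13*p + 42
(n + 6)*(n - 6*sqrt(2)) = n^2 - 6*sqrt(2)*n + 6*n - 36*sqrt(2)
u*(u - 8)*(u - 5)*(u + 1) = u^4 - 12*u^3 + 27*u^2 + 40*u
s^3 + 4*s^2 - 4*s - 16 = (s - 2)*(s + 2)*(s + 4)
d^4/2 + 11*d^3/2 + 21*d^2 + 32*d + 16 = (d/2 + 1)*(d + 1)*(d + 4)^2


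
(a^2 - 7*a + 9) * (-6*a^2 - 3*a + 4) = -6*a^4 + 39*a^3 - 29*a^2 - 55*a + 36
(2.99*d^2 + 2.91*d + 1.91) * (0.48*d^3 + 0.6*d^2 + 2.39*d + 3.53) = 1.4352*d^5 + 3.1908*d^4 + 9.8089*d^3 + 18.6556*d^2 + 14.8372*d + 6.7423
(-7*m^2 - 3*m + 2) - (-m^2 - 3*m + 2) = -6*m^2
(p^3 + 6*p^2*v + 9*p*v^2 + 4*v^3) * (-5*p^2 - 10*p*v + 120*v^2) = -5*p^5 - 40*p^4*v + 15*p^3*v^2 + 610*p^2*v^3 + 1040*p*v^4 + 480*v^5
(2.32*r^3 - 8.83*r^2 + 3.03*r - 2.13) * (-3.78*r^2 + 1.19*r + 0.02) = -8.7696*r^5 + 36.1382*r^4 - 21.9147*r^3 + 11.4805*r^2 - 2.4741*r - 0.0426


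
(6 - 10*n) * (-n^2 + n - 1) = 10*n^3 - 16*n^2 + 16*n - 6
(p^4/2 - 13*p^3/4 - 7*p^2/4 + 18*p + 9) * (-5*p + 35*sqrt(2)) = -5*p^5/2 + 65*p^4/4 + 35*sqrt(2)*p^4/2 - 455*sqrt(2)*p^3/4 + 35*p^3/4 - 90*p^2 - 245*sqrt(2)*p^2/4 - 45*p + 630*sqrt(2)*p + 315*sqrt(2)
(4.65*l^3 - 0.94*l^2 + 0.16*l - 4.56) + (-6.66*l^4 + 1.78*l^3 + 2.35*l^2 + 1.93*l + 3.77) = -6.66*l^4 + 6.43*l^3 + 1.41*l^2 + 2.09*l - 0.79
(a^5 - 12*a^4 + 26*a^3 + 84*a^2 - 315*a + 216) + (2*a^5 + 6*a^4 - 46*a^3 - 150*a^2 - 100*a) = 3*a^5 - 6*a^4 - 20*a^3 - 66*a^2 - 415*a + 216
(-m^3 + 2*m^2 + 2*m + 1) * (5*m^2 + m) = -5*m^5 + 9*m^4 + 12*m^3 + 7*m^2 + m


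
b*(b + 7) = b^2 + 7*b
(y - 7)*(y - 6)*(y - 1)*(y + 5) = y^4 - 9*y^3 - 15*y^2 + 233*y - 210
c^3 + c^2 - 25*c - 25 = (c - 5)*(c + 1)*(c + 5)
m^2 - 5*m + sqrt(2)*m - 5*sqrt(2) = (m - 5)*(m + sqrt(2))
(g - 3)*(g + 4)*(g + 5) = g^3 + 6*g^2 - 7*g - 60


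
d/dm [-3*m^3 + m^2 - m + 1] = -9*m^2 + 2*m - 1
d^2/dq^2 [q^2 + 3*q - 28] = 2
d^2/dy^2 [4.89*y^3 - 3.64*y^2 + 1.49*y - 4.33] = 29.34*y - 7.28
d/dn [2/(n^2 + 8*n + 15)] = 4*(-n - 4)/(n^2 + 8*n + 15)^2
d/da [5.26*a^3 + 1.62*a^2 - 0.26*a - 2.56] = 15.78*a^2 + 3.24*a - 0.26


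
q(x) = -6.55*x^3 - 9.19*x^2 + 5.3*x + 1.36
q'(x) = -19.65*x^2 - 18.38*x + 5.3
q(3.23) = -298.12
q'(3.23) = -259.07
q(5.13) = -1097.59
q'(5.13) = -606.12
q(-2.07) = 9.11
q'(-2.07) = -40.85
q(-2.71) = 49.87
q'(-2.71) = -89.20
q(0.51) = 0.80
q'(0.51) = -9.18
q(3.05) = -253.81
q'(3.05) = -233.55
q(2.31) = -116.17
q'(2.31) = -142.01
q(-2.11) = 10.79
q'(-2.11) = -43.40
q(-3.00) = 79.60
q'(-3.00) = -116.41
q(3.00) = -242.30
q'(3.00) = -226.69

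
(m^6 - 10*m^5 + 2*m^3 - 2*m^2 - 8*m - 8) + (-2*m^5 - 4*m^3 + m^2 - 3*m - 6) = m^6 - 12*m^5 - 2*m^3 - m^2 - 11*m - 14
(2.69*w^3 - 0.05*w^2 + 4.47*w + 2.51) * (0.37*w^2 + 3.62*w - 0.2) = 0.9953*w^5 + 9.7193*w^4 + 0.9349*w^3 + 17.1201*w^2 + 8.1922*w - 0.502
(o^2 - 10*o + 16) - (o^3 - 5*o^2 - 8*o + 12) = -o^3 + 6*o^2 - 2*o + 4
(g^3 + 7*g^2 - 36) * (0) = 0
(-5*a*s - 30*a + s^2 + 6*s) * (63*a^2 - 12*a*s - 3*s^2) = -315*a^3*s - 1890*a^3 + 123*a^2*s^2 + 738*a^2*s + 3*a*s^3 + 18*a*s^2 - 3*s^4 - 18*s^3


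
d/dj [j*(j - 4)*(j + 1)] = 3*j^2 - 6*j - 4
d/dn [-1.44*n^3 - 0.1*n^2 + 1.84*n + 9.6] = -4.32*n^2 - 0.2*n + 1.84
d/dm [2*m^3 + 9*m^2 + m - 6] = 6*m^2 + 18*m + 1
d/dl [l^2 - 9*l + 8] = 2*l - 9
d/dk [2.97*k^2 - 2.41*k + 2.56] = 5.94*k - 2.41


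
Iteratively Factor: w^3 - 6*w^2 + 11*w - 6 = (w - 2)*(w^2 - 4*w + 3) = (w - 3)*(w - 2)*(w - 1)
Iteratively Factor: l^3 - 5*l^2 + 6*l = (l - 2)*(l^2 - 3*l) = (l - 3)*(l - 2)*(l)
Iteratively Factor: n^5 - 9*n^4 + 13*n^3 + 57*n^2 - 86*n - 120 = (n - 5)*(n^4 - 4*n^3 - 7*n^2 + 22*n + 24) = (n - 5)*(n - 3)*(n^3 - n^2 - 10*n - 8) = (n - 5)*(n - 4)*(n - 3)*(n^2 + 3*n + 2) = (n - 5)*(n - 4)*(n - 3)*(n + 1)*(n + 2)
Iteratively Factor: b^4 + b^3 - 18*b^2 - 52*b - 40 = (b + 2)*(b^3 - b^2 - 16*b - 20) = (b + 2)^2*(b^2 - 3*b - 10) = (b - 5)*(b + 2)^2*(b + 2)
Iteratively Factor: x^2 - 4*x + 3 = (x - 1)*(x - 3)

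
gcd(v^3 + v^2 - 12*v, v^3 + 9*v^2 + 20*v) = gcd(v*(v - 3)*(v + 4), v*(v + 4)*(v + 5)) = v^2 + 4*v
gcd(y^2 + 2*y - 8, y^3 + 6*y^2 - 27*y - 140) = y + 4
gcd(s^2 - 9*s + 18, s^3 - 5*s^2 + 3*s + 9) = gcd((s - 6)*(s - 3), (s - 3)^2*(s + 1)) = s - 3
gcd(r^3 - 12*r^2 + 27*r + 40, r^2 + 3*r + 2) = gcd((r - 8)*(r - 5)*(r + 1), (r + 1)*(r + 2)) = r + 1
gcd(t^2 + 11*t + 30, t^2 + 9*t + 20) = t + 5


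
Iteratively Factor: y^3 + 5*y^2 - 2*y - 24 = (y - 2)*(y^2 + 7*y + 12) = (y - 2)*(y + 4)*(y + 3)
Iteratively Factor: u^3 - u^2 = (u - 1)*(u^2) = u*(u - 1)*(u)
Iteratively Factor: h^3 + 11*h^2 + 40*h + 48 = (h + 3)*(h^2 + 8*h + 16) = (h + 3)*(h + 4)*(h + 4)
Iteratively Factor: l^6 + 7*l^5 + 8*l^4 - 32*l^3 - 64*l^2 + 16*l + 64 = (l + 4)*(l^5 + 3*l^4 - 4*l^3 - 16*l^2 + 16) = (l - 1)*(l + 4)*(l^4 + 4*l^3 - 16*l - 16) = (l - 1)*(l + 2)*(l + 4)*(l^3 + 2*l^2 - 4*l - 8) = (l - 1)*(l + 2)^2*(l + 4)*(l^2 - 4) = (l - 1)*(l + 2)^3*(l + 4)*(l - 2)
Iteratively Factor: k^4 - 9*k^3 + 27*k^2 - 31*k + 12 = (k - 1)*(k^3 - 8*k^2 + 19*k - 12) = (k - 3)*(k - 1)*(k^2 - 5*k + 4) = (k - 4)*(k - 3)*(k - 1)*(k - 1)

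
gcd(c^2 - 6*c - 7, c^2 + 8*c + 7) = c + 1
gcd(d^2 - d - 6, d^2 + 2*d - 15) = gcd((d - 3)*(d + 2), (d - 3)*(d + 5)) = d - 3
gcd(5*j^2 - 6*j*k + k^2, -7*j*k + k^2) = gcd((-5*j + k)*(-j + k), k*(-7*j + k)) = 1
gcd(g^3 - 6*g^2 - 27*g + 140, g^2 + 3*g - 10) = g + 5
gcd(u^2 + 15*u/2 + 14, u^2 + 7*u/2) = u + 7/2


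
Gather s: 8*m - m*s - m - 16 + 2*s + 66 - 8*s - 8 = 7*m + s*(-m - 6) + 42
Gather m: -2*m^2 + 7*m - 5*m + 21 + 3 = -2*m^2 + 2*m + 24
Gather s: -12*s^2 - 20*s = -12*s^2 - 20*s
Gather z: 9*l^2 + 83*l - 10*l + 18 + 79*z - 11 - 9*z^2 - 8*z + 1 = 9*l^2 + 73*l - 9*z^2 + 71*z + 8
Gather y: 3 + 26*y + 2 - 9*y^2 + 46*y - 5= -9*y^2 + 72*y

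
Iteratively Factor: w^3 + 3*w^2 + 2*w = (w)*(w^2 + 3*w + 2) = w*(w + 2)*(w + 1)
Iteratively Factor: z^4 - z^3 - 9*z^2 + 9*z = (z - 3)*(z^3 + 2*z^2 - 3*z) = (z - 3)*(z - 1)*(z^2 + 3*z) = (z - 3)*(z - 1)*(z + 3)*(z)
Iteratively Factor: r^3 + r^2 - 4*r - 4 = (r + 2)*(r^2 - r - 2) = (r - 2)*(r + 2)*(r + 1)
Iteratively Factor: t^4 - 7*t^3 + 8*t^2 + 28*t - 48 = (t - 4)*(t^3 - 3*t^2 - 4*t + 12) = (t - 4)*(t - 3)*(t^2 - 4) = (t - 4)*(t - 3)*(t - 2)*(t + 2)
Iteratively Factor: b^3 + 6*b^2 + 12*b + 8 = (b + 2)*(b^2 + 4*b + 4) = (b + 2)^2*(b + 2)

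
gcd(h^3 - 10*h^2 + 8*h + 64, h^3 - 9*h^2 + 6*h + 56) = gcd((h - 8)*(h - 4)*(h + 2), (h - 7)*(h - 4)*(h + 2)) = h^2 - 2*h - 8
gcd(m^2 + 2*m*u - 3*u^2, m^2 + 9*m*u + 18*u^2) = m + 3*u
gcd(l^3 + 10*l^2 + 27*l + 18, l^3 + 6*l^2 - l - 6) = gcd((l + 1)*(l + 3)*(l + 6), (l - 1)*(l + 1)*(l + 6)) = l^2 + 7*l + 6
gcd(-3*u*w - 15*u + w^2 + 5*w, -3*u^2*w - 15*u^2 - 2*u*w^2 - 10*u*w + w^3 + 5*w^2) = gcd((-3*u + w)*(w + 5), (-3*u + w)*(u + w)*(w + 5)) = 3*u*w + 15*u - w^2 - 5*w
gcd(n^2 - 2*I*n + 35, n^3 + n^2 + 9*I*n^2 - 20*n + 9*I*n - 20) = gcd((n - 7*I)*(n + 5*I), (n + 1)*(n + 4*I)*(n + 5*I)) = n + 5*I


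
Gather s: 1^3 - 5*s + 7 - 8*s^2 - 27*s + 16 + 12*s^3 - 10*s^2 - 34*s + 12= 12*s^3 - 18*s^2 - 66*s + 36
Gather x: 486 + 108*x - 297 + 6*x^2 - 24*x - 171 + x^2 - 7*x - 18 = 7*x^2 + 77*x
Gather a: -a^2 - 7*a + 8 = -a^2 - 7*a + 8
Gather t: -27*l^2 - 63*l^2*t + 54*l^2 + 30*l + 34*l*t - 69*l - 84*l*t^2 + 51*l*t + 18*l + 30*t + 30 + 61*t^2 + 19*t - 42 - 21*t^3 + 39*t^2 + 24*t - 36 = 27*l^2 - 21*l - 21*t^3 + t^2*(100 - 84*l) + t*(-63*l^2 + 85*l + 73) - 48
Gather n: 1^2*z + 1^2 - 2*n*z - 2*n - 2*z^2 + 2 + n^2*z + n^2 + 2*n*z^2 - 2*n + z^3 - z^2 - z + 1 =n^2*(z + 1) + n*(2*z^2 - 2*z - 4) + z^3 - 3*z^2 + 4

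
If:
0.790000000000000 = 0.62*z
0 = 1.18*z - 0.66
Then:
No Solution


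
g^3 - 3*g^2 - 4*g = g*(g - 4)*(g + 1)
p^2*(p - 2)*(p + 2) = p^4 - 4*p^2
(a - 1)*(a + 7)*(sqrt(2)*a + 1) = sqrt(2)*a^3 + a^2 + 6*sqrt(2)*a^2 - 7*sqrt(2)*a + 6*a - 7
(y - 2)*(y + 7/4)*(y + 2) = y^3 + 7*y^2/4 - 4*y - 7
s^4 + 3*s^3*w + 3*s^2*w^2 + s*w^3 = s*(s + w)^3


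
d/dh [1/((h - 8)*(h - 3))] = (11 - 2*h)/(h^4 - 22*h^3 + 169*h^2 - 528*h + 576)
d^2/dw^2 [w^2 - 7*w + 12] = 2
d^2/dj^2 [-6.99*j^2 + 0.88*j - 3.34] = -13.9800000000000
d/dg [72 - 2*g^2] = -4*g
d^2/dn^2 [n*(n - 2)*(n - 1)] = 6*n - 6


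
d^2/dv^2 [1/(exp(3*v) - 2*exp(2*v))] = ((8 - 9*exp(v))*(exp(v) - 2) + 2*(3*exp(v) - 4)^2)*exp(-2*v)/(exp(v) - 2)^3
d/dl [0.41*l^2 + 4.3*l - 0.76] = 0.82*l + 4.3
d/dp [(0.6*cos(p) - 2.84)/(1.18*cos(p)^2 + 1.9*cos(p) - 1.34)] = (0.708*cos(p)^2 - 6.7024*cos(p) - 4.592)*sin(p)/(1.3924*cos(p)^4 + 4.484*cos(p)^3 + 0.4476*cos(p)^2 - 5.092*cos(p) + 1.7956)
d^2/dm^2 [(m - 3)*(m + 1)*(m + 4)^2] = 12*m^2 + 36*m - 6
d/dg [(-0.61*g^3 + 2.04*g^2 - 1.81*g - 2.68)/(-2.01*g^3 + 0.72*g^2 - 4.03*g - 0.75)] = (3.6612*g^4 - 2.3596*g^3 - 21.7059*g^2 + 0.7992*g - 9.4429)/(4.0401*g^6 - 2.8944*g^5 + 16.719*g^4 - 2.7882*g^3 + 15.1609*g^2 + 6.045*g + 0.5625)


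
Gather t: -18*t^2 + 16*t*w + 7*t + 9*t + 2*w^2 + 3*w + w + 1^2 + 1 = -18*t^2 + t*(16*w + 16) + 2*w^2 + 4*w + 2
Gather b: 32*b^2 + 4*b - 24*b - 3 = 32*b^2 - 20*b - 3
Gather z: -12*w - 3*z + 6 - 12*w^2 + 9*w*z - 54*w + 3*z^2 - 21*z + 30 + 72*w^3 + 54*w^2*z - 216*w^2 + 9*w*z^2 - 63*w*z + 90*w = 72*w^3 - 228*w^2 + 24*w + z^2*(9*w + 3) + z*(54*w^2 - 54*w - 24) + 36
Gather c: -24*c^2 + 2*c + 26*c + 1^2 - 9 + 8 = -24*c^2 + 28*c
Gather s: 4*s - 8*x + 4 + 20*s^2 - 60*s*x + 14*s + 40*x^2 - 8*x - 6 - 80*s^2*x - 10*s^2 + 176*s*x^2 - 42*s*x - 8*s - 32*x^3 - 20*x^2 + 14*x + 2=s^2*(10 - 80*x) + s*(176*x^2 - 102*x + 10) - 32*x^3 + 20*x^2 - 2*x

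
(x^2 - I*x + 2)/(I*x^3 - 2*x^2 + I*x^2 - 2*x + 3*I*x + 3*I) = (-I*x^2 - x - 2*I)/(x^3 + x^2*(1 + 2*I) + x*(3 + 2*I) + 3)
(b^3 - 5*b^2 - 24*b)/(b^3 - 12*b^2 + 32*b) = (b + 3)/(b - 4)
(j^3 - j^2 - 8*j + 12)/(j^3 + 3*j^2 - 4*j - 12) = (j - 2)/(j + 2)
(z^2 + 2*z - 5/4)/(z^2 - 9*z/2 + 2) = (z + 5/2)/(z - 4)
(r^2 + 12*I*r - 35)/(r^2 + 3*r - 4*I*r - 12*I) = (r^2 + 12*I*r - 35)/(r^2 + r*(3 - 4*I) - 12*I)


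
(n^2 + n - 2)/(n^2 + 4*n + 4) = (n - 1)/(n + 2)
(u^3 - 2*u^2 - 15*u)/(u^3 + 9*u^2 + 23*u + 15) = u*(u - 5)/(u^2 + 6*u + 5)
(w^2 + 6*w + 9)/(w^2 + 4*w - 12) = (w^2 + 6*w + 9)/(w^2 + 4*w - 12)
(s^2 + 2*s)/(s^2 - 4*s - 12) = s/(s - 6)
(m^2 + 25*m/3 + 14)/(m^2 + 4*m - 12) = (m + 7/3)/(m - 2)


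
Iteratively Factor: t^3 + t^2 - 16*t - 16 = (t + 1)*(t^2 - 16) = (t - 4)*(t + 1)*(t + 4)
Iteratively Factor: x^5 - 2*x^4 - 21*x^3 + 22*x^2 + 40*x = (x)*(x^4 - 2*x^3 - 21*x^2 + 22*x + 40) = x*(x + 1)*(x^3 - 3*x^2 - 18*x + 40) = x*(x + 1)*(x + 4)*(x^2 - 7*x + 10) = x*(x - 2)*(x + 1)*(x + 4)*(x - 5)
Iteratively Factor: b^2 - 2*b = (b)*(b - 2)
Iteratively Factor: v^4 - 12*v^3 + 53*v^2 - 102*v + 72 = (v - 4)*(v^3 - 8*v^2 + 21*v - 18) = (v - 4)*(v - 3)*(v^2 - 5*v + 6) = (v - 4)*(v - 3)*(v - 2)*(v - 3)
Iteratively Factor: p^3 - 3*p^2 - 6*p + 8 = (p - 1)*(p^2 - 2*p - 8) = (p - 4)*(p - 1)*(p + 2)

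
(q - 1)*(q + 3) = q^2 + 2*q - 3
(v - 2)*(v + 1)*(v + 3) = v^3 + 2*v^2 - 5*v - 6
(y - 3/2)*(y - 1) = y^2 - 5*y/2 + 3/2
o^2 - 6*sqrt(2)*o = o*(o - 6*sqrt(2))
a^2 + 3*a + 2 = (a + 1)*(a + 2)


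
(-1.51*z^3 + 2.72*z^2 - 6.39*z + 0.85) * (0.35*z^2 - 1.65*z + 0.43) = -0.5285*z^5 + 3.4435*z^4 - 7.3738*z^3 + 12.0106*z^2 - 4.1502*z + 0.3655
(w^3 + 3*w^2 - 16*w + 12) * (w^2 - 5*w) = w^5 - 2*w^4 - 31*w^3 + 92*w^2 - 60*w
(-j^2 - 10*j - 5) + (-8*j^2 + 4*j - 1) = -9*j^2 - 6*j - 6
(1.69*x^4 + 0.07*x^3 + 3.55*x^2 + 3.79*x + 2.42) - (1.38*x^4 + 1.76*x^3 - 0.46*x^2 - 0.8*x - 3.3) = 0.31*x^4 - 1.69*x^3 + 4.01*x^2 + 4.59*x + 5.72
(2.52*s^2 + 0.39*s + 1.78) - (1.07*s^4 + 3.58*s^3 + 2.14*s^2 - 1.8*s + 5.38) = -1.07*s^4 - 3.58*s^3 + 0.38*s^2 + 2.19*s - 3.6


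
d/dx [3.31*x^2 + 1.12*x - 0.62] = 6.62*x + 1.12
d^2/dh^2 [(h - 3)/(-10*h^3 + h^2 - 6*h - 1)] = 2*(-4*(h - 3)*(15*h^2 - h + 3)^2 + (30*h^2 - 2*h + (h - 3)*(30*h - 1) + 6)*(10*h^3 - h^2 + 6*h + 1))/(10*h^3 - h^2 + 6*h + 1)^3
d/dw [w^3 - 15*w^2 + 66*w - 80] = 3*w^2 - 30*w + 66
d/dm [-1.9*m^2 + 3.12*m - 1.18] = 3.12 - 3.8*m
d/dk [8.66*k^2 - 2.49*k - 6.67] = 17.32*k - 2.49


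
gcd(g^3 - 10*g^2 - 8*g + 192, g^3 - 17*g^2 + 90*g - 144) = g^2 - 14*g + 48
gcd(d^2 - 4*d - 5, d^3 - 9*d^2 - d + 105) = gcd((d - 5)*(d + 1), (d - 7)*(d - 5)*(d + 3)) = d - 5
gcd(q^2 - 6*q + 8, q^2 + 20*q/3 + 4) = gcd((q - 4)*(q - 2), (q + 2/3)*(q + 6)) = 1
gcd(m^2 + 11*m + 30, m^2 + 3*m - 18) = m + 6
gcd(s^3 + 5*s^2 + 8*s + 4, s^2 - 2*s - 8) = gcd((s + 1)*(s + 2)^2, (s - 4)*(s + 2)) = s + 2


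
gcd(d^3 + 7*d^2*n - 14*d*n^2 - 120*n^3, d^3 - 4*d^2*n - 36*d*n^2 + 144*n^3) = d^2 + 2*d*n - 24*n^2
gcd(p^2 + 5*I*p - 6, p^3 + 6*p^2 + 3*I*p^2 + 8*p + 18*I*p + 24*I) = p + 3*I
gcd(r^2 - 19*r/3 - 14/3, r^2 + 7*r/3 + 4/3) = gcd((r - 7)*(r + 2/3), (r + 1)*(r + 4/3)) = 1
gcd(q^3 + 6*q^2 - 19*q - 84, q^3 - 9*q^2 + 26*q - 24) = q - 4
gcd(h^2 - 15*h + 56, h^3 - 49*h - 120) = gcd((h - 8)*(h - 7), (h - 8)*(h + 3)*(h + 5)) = h - 8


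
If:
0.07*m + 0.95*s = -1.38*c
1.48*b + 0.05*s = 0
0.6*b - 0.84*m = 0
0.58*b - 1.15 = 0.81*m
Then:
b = 805.00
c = 16374.17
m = 575.00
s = -23828.00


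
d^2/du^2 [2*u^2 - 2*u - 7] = 4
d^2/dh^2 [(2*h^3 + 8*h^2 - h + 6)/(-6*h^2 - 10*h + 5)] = 4*(128*h^3 - 534*h^2 - 570*h - 465)/(216*h^6 + 1080*h^5 + 1260*h^4 - 800*h^3 - 1050*h^2 + 750*h - 125)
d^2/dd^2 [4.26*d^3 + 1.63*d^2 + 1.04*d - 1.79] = 25.56*d + 3.26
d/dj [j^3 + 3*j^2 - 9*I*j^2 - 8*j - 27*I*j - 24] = 3*j^2 + j*(6 - 18*I) - 8 - 27*I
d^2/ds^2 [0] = 0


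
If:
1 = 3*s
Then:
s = 1/3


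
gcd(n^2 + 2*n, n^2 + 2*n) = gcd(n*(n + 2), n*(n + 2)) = n^2 + 2*n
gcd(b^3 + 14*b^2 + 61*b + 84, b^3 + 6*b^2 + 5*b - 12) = b^2 + 7*b + 12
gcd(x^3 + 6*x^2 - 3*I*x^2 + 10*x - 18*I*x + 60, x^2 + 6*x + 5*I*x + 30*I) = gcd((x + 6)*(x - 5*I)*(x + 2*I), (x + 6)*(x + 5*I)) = x + 6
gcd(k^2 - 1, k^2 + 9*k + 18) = 1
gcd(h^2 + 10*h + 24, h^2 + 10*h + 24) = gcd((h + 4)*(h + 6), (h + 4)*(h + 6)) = h^2 + 10*h + 24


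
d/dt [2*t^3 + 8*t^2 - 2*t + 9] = 6*t^2 + 16*t - 2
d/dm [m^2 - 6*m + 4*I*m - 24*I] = 2*m - 6 + 4*I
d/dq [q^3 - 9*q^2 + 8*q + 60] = 3*q^2 - 18*q + 8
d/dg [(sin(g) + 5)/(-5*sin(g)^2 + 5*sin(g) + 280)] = (sin(g)^2 + 10*sin(g) + 51)*cos(g)/(5*(sin(g) + cos(g)^2 + 55)^2)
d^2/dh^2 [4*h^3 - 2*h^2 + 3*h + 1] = 24*h - 4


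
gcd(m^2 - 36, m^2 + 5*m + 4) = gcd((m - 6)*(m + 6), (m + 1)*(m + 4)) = 1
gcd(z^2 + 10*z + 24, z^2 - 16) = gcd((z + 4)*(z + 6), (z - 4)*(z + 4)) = z + 4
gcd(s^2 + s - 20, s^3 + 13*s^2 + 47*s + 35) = s + 5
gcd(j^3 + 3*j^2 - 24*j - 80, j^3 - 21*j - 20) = j^2 - j - 20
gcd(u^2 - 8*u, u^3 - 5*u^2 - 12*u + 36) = 1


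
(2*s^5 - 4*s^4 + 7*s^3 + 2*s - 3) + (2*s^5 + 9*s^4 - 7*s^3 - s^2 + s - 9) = 4*s^5 + 5*s^4 - s^2 + 3*s - 12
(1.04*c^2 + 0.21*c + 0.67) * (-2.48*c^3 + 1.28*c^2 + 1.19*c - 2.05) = -2.5792*c^5 + 0.8104*c^4 - 0.1552*c^3 - 1.0245*c^2 + 0.3668*c - 1.3735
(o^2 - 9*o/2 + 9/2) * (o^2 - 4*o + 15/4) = o^4 - 17*o^3/2 + 105*o^2/4 - 279*o/8 + 135/8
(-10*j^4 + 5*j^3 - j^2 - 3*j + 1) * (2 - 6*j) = 60*j^5 - 50*j^4 + 16*j^3 + 16*j^2 - 12*j + 2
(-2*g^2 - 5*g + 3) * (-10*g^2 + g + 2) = 20*g^4 + 48*g^3 - 39*g^2 - 7*g + 6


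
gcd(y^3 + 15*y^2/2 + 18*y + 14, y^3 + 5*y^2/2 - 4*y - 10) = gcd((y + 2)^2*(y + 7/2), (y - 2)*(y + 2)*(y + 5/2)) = y + 2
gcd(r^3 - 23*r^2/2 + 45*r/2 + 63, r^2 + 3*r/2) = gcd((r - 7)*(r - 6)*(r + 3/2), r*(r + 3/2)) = r + 3/2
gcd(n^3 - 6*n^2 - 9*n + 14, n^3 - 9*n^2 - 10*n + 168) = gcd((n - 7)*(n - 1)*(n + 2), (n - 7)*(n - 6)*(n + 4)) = n - 7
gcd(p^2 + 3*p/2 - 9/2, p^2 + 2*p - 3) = p + 3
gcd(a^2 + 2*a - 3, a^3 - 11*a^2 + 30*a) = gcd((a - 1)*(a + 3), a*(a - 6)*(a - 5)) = 1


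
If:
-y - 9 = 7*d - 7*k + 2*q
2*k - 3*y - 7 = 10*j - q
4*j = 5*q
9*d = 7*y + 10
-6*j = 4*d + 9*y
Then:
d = 675/742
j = -2265/10388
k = 5476/2597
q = -453/2597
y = -1345/5194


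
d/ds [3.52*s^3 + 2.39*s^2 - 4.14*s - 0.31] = 10.56*s^2 + 4.78*s - 4.14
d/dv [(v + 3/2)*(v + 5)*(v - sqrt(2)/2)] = 3*v^2 - sqrt(2)*v + 13*v - 13*sqrt(2)/4 + 15/2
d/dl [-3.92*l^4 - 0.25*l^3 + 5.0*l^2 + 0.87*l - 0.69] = -15.68*l^3 - 0.75*l^2 + 10.0*l + 0.87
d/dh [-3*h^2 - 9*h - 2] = -6*h - 9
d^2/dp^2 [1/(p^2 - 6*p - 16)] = 2*(p^2 - 6*p - 4*(p - 3)^2 - 16)/(-p^2 + 6*p + 16)^3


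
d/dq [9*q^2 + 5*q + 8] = 18*q + 5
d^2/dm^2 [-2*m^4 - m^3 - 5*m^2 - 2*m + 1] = -24*m^2 - 6*m - 10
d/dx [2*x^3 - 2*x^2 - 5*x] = 6*x^2 - 4*x - 5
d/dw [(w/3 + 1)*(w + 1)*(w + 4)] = w^2 + 16*w/3 + 19/3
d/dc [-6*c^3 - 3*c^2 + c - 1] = -18*c^2 - 6*c + 1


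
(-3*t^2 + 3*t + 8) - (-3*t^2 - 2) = 3*t + 10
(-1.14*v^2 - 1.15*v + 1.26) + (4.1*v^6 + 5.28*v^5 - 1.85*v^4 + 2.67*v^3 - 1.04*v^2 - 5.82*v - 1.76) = 4.1*v^6 + 5.28*v^5 - 1.85*v^4 + 2.67*v^3 - 2.18*v^2 - 6.97*v - 0.5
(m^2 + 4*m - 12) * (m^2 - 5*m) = m^4 - m^3 - 32*m^2 + 60*m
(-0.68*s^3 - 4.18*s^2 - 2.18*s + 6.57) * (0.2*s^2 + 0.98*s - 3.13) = -0.136*s^5 - 1.5024*s^4 - 2.404*s^3 + 12.261*s^2 + 13.262*s - 20.5641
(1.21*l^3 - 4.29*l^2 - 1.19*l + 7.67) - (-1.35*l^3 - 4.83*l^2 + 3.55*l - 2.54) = 2.56*l^3 + 0.54*l^2 - 4.74*l + 10.21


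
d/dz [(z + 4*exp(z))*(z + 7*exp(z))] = 11*z*exp(z) + 2*z + 56*exp(2*z) + 11*exp(z)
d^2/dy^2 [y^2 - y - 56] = 2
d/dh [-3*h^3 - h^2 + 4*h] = -9*h^2 - 2*h + 4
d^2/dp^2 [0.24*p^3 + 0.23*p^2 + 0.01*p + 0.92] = 1.44*p + 0.46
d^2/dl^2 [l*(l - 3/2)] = 2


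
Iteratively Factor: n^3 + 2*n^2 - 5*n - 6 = (n - 2)*(n^2 + 4*n + 3) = (n - 2)*(n + 3)*(n + 1)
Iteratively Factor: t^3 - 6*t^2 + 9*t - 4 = (t - 4)*(t^2 - 2*t + 1) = (t - 4)*(t - 1)*(t - 1)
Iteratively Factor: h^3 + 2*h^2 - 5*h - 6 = (h + 1)*(h^2 + h - 6) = (h + 1)*(h + 3)*(h - 2)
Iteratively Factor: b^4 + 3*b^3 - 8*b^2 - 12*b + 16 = (b - 1)*(b^3 + 4*b^2 - 4*b - 16) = (b - 1)*(b + 2)*(b^2 + 2*b - 8) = (b - 1)*(b + 2)*(b + 4)*(b - 2)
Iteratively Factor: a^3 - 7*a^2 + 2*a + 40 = (a - 4)*(a^2 - 3*a - 10) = (a - 4)*(a + 2)*(a - 5)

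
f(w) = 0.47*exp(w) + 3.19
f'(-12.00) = 0.00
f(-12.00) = 3.19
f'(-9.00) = 0.00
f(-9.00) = 3.19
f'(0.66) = 0.91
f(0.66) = 4.10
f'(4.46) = 40.65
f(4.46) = 43.84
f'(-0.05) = 0.45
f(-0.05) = 3.64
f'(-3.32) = 0.02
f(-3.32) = 3.21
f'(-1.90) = 0.07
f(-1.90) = 3.26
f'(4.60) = 46.76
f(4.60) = 49.95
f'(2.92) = 8.71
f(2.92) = 11.90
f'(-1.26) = 0.13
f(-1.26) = 3.32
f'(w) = 0.47*exp(w)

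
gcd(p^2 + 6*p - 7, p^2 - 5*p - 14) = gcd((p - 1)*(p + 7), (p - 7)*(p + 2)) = 1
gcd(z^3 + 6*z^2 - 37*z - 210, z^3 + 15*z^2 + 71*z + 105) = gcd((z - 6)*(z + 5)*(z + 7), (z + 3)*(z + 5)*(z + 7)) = z^2 + 12*z + 35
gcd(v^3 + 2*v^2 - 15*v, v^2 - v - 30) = v + 5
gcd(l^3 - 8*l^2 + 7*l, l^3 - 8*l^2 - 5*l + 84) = l - 7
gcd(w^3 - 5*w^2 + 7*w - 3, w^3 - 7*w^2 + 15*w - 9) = w^2 - 4*w + 3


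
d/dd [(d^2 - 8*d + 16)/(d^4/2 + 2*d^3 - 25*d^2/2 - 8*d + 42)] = 4*(-d^5 + 10*d^4 - 204*d^2 + 484*d - 208)/(d^8 + 8*d^7 - 34*d^6 - 232*d^5 + 665*d^4 + 1472*d^3 - 3944*d^2 - 2688*d + 7056)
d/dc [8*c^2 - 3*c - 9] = 16*c - 3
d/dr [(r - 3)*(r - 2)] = 2*r - 5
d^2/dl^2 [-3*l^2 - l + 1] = -6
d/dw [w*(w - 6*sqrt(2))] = 2*w - 6*sqrt(2)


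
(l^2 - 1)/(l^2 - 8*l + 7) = (l + 1)/(l - 7)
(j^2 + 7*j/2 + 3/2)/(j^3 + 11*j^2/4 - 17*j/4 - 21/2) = 2*(2*j + 1)/(4*j^2 - j - 14)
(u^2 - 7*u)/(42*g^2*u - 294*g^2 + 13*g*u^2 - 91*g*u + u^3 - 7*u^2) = u/(42*g^2 + 13*g*u + u^2)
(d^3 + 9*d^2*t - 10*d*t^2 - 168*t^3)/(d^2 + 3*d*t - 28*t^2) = d + 6*t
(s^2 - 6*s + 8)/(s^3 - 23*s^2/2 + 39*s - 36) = 2*(s - 2)/(2*s^2 - 15*s + 18)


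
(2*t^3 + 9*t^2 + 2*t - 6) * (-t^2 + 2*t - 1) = -2*t^5 - 5*t^4 + 14*t^3 + t^2 - 14*t + 6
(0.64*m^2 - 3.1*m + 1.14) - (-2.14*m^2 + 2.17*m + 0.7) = 2.78*m^2 - 5.27*m + 0.44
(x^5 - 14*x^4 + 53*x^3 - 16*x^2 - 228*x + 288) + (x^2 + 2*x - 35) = x^5 - 14*x^4 + 53*x^3 - 15*x^2 - 226*x + 253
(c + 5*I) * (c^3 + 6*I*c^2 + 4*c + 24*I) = c^4 + 11*I*c^3 - 26*c^2 + 44*I*c - 120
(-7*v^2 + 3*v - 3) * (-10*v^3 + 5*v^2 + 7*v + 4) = 70*v^5 - 65*v^4 - 4*v^3 - 22*v^2 - 9*v - 12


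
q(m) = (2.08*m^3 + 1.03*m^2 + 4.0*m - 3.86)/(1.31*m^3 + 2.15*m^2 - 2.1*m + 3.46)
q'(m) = (-3.93*m^2 - 4.3*m + 2.1)*(2.08*m^3 + 1.03*m^2 + 4.0*m - 3.86)/(1.31*m^3 + 2.15*m^2 - 2.1*m + 3.46)^2 + (6.24*m^2 + 2.06*m + 4.0)/(1.31*m^3 + 2.15*m^2 - 2.1*m + 3.46) = (3.1227*m^4 - 19.216*m^3 + 25.9972*m^2 + 23.7256*m + 5.734)/(1.7161*m^6 + 5.633*m^5 - 0.879500000000001*m^4 + 0.0352000000000015*m^3 + 19.288*m^2 - 14.532*m + 11.9716)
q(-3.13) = 7.72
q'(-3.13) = 13.06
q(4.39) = 1.43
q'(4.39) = 0.01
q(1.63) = 1.26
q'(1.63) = 0.40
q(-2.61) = -149.66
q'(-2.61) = 6944.35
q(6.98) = 1.45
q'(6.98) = 0.01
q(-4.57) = 2.97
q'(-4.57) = 0.81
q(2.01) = 1.36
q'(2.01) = 0.15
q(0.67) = -0.03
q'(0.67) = 2.42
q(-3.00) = 10.02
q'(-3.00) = 23.99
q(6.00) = 1.44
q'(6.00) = 0.01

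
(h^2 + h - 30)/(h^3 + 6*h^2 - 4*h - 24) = (h - 5)/(h^2 - 4)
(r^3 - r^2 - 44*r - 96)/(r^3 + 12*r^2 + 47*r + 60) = (r - 8)/(r + 5)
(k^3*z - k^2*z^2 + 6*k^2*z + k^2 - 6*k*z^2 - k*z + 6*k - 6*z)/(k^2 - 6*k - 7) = (-k^3*z + k^2*z^2 - 6*k^2*z - k^2 + 6*k*z^2 + k*z - 6*k + 6*z)/(-k^2 + 6*k + 7)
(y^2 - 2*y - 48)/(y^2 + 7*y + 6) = (y - 8)/(y + 1)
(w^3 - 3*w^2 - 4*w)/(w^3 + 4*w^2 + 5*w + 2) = w*(w - 4)/(w^2 + 3*w + 2)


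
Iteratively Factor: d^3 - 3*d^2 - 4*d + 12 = (d - 2)*(d^2 - d - 6) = (d - 3)*(d - 2)*(d + 2)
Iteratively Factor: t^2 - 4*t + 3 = (t - 3)*(t - 1)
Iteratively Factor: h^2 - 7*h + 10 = (h - 5)*(h - 2)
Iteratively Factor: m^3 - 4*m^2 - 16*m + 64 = (m - 4)*(m^2 - 16) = (m - 4)^2*(m + 4)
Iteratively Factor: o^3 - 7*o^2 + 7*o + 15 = (o + 1)*(o^2 - 8*o + 15) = (o - 5)*(o + 1)*(o - 3)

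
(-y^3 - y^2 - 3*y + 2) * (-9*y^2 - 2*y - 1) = 9*y^5 + 11*y^4 + 30*y^3 - 11*y^2 - y - 2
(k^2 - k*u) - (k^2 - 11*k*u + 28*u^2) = 10*k*u - 28*u^2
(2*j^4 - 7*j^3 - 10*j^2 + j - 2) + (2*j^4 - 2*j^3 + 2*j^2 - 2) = 4*j^4 - 9*j^3 - 8*j^2 + j - 4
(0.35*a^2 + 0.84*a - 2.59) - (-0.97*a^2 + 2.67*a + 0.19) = 1.32*a^2 - 1.83*a - 2.78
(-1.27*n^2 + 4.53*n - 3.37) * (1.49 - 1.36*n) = 1.7272*n^3 - 8.0531*n^2 + 11.3329*n - 5.0213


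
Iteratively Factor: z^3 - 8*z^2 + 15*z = (z)*(z^2 - 8*z + 15) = z*(z - 5)*(z - 3)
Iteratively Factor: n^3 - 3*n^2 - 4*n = (n + 1)*(n^2 - 4*n) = (n - 4)*(n + 1)*(n)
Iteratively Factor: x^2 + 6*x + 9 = (x + 3)*(x + 3)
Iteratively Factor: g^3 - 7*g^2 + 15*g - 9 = (g - 1)*(g^2 - 6*g + 9) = (g - 3)*(g - 1)*(g - 3)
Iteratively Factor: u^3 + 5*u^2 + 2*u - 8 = (u + 4)*(u^2 + u - 2) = (u + 2)*(u + 4)*(u - 1)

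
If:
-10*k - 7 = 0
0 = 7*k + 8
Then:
No Solution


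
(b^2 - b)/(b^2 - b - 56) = b*(1 - b)/(-b^2 + b + 56)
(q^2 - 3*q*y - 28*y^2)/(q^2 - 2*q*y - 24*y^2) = (-q + 7*y)/(-q + 6*y)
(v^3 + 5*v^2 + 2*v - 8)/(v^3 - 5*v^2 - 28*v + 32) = (v + 2)/(v - 8)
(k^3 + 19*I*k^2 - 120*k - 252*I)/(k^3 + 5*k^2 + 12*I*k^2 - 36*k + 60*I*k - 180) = (k + 7*I)/(k + 5)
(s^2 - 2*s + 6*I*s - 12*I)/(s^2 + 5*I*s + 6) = (s - 2)/(s - I)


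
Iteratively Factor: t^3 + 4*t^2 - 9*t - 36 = (t + 3)*(t^2 + t - 12) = (t + 3)*(t + 4)*(t - 3)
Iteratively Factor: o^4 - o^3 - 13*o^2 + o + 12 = (o - 1)*(o^3 - 13*o - 12) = (o - 1)*(o + 1)*(o^2 - o - 12) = (o - 1)*(o + 1)*(o + 3)*(o - 4)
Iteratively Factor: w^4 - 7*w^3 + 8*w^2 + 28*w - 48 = (w - 3)*(w^3 - 4*w^2 - 4*w + 16) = (w - 3)*(w + 2)*(w^2 - 6*w + 8) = (w - 4)*(w - 3)*(w + 2)*(w - 2)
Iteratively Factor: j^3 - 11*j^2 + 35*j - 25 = (j - 1)*(j^2 - 10*j + 25) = (j - 5)*(j - 1)*(j - 5)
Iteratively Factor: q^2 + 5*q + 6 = (q + 3)*(q + 2)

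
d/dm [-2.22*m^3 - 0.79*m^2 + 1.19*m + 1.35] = -6.66*m^2 - 1.58*m + 1.19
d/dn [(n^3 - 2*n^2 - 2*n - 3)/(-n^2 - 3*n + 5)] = (-n^4 - 6*n^3 + 19*n^2 - 26*n - 19)/(n^4 + 6*n^3 - n^2 - 30*n + 25)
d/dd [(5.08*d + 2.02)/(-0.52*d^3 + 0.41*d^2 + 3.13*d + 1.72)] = (5.2832*d^3 + 1.0684*d^2 - 1.6564*d + 2.415)/(0.2704*d^6 - 0.4264*d^5 - 3.0871*d^4 + 0.7778*d^3 + 11.2073*d^2 + 10.7672*d + 2.9584)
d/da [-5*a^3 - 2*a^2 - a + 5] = -15*a^2 - 4*a - 1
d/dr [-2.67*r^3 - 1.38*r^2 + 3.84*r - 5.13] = -8.01*r^2 - 2.76*r + 3.84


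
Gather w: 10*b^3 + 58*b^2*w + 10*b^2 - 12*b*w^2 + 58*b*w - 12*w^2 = 10*b^3 + 10*b^2 + w^2*(-12*b - 12) + w*(58*b^2 + 58*b)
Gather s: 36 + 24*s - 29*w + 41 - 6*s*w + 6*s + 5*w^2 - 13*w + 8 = s*(30 - 6*w) + 5*w^2 - 42*w + 85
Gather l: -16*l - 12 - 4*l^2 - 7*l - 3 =-4*l^2 - 23*l - 15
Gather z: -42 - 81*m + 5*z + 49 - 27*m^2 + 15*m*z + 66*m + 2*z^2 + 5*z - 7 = -27*m^2 - 15*m + 2*z^2 + z*(15*m + 10)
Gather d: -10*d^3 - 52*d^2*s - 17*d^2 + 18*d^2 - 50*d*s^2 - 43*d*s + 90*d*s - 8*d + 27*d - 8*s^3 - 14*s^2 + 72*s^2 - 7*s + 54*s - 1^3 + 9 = -10*d^3 + d^2*(1 - 52*s) + d*(-50*s^2 + 47*s + 19) - 8*s^3 + 58*s^2 + 47*s + 8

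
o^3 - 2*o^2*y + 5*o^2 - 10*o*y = o*(o + 5)*(o - 2*y)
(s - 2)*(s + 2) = s^2 - 4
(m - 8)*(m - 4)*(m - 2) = m^3 - 14*m^2 + 56*m - 64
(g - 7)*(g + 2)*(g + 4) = g^3 - g^2 - 34*g - 56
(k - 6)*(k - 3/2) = k^2 - 15*k/2 + 9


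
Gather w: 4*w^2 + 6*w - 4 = 4*w^2 + 6*w - 4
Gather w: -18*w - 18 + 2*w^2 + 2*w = 2*w^2 - 16*w - 18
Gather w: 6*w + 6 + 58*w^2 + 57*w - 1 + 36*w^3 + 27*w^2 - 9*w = 36*w^3 + 85*w^2 + 54*w + 5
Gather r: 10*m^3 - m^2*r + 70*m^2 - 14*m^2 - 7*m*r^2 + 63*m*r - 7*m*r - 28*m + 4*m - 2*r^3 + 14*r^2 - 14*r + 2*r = 10*m^3 + 56*m^2 - 24*m - 2*r^3 + r^2*(14 - 7*m) + r*(-m^2 + 56*m - 12)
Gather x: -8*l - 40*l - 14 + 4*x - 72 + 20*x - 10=-48*l + 24*x - 96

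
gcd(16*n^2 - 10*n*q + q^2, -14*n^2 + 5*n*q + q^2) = -2*n + q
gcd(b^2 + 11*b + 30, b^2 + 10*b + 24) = b + 6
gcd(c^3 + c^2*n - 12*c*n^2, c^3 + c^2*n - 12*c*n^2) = c^3 + c^2*n - 12*c*n^2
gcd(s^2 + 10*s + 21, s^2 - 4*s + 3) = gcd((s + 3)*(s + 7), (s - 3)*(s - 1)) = 1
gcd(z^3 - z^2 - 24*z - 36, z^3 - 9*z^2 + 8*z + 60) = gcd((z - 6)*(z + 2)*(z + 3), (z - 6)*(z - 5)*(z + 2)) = z^2 - 4*z - 12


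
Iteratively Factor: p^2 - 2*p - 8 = (p - 4)*(p + 2)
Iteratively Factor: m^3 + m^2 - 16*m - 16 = (m + 1)*(m^2 - 16) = (m - 4)*(m + 1)*(m + 4)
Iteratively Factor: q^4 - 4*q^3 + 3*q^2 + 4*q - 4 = (q + 1)*(q^3 - 5*q^2 + 8*q - 4) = (q - 1)*(q + 1)*(q^2 - 4*q + 4) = (q - 2)*(q - 1)*(q + 1)*(q - 2)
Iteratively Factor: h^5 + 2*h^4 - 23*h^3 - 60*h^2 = (h)*(h^4 + 2*h^3 - 23*h^2 - 60*h) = h*(h + 3)*(h^3 - h^2 - 20*h) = h^2*(h + 3)*(h^2 - h - 20) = h^2*(h + 3)*(h + 4)*(h - 5)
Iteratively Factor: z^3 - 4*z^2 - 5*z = (z)*(z^2 - 4*z - 5) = z*(z - 5)*(z + 1)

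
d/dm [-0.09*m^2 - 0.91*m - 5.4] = -0.18*m - 0.91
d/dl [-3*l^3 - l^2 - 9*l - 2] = -9*l^2 - 2*l - 9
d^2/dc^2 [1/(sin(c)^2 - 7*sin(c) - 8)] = (-4*sin(c)^3 + 25*sin(c)^2 - 100*sin(c) + 114)/((sin(c) - 8)^3*(sin(c) + 1)^2)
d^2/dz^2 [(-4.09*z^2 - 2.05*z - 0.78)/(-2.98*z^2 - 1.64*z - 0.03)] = (-3.567656*z^3 + 39.366396*z^2 + 21.772476*z + 3.861954)/(26.463592*z^6 + 43.691568*z^5 + 24.84426*z^4 + 5.29064*z^3 + 0.25011*z^2 + 0.004428*z + 2.7e-5)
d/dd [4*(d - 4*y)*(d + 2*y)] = 8*d - 8*y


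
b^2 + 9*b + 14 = (b + 2)*(b + 7)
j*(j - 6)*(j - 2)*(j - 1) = j^4 - 9*j^3 + 20*j^2 - 12*j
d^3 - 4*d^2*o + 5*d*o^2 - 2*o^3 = (d - 2*o)*(d - o)^2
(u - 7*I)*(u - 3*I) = u^2 - 10*I*u - 21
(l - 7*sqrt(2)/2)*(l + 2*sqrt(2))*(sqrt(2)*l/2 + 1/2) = sqrt(2)*l^3/2 - l^2 - 31*sqrt(2)*l/4 - 7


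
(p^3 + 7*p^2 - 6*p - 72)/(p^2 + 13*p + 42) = (p^2 + p - 12)/(p + 7)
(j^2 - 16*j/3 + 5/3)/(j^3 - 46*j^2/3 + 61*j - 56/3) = (j - 5)/(j^2 - 15*j + 56)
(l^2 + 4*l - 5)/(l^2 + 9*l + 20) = (l - 1)/(l + 4)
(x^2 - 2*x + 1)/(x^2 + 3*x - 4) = (x - 1)/(x + 4)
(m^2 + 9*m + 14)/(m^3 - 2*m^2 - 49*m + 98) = (m + 2)/(m^2 - 9*m + 14)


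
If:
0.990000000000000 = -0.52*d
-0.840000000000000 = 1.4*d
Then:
No Solution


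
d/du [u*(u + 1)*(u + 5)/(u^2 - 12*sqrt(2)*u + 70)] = (u^4 - 24*sqrt(2)*u^3 - 72*sqrt(2)*u^2 + 205*u^2 + 840*u + 350)/(u^4 - 24*sqrt(2)*u^3 + 428*u^2 - 1680*sqrt(2)*u + 4900)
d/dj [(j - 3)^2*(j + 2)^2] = 2*(j - 3)*(j + 2)*(2*j - 1)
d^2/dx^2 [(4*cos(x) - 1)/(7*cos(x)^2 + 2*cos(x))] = 2*(126*sin(x)^4/cos(x)^3 + 98*sin(x)^2 + 119 + 107/cos(x) - 42/cos(x)^2 - 130/cos(x)^3)/(7*cos(x) + 2)^3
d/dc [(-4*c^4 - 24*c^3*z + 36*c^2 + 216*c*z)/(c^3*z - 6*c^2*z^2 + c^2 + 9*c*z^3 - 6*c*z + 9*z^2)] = 4*(c*(c^3 + 6*c^2*z - 9*c - 54*z)*(3*c^2*z - 12*c*z^2 + 2*c + 9*z^3 - 6*z) + 2*(-2*c^3 - 9*c^2*z + 9*c + 27*z)*(c^3*z - 6*c^2*z^2 + c^2 + 9*c*z^3 - 6*c*z + 9*z^2))/(c^3*z - 6*c^2*z^2 + c^2 + 9*c*z^3 - 6*c*z + 9*z^2)^2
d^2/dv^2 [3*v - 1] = 0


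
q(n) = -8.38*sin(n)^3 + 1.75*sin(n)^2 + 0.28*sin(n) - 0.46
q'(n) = -25.14*sin(n)^2*cos(n) + 3.5*sin(n)*cos(n) + 0.28*cos(n)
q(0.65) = -1.51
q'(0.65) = -5.42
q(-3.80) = -1.55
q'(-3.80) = 5.53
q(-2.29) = 3.89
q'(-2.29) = 10.92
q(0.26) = -0.41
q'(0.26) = -0.47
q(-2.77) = 0.07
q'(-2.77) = 4.01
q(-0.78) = 3.12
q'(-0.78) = -10.39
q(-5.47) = -2.55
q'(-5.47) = -7.18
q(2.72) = -0.63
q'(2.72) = 2.28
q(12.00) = 1.19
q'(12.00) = -7.46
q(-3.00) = -0.44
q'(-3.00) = 0.71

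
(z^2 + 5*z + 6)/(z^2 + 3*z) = (z + 2)/z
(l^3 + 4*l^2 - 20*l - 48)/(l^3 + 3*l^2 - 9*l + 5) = (l^3 + 4*l^2 - 20*l - 48)/(l^3 + 3*l^2 - 9*l + 5)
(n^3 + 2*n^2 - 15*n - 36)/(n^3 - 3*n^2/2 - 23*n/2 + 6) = 2*(n + 3)/(2*n - 1)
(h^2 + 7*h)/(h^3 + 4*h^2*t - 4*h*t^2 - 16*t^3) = h*(h + 7)/(h^3 + 4*h^2*t - 4*h*t^2 - 16*t^3)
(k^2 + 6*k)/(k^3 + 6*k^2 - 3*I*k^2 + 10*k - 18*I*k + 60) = k/(k^2 - 3*I*k + 10)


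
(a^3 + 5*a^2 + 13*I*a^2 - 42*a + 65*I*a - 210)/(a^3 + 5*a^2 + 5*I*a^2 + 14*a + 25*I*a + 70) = (a + 6*I)/(a - 2*I)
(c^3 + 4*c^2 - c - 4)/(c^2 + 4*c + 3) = (c^2 + 3*c - 4)/(c + 3)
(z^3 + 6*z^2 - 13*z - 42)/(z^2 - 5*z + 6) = (z^2 + 9*z + 14)/(z - 2)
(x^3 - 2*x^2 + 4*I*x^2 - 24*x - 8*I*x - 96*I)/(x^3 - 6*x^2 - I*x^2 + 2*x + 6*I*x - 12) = (x^2 + 4*x*(1 + I) + 16*I)/(x^2 - I*x + 2)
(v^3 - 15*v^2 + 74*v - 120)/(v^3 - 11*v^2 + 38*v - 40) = (v - 6)/(v - 2)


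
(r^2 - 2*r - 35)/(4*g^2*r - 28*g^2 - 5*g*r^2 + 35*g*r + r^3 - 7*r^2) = (r + 5)/(4*g^2 - 5*g*r + r^2)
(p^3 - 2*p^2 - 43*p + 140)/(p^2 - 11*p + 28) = (p^2 + 2*p - 35)/(p - 7)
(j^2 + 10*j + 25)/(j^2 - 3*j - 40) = (j + 5)/(j - 8)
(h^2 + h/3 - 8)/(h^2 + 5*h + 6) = (h - 8/3)/(h + 2)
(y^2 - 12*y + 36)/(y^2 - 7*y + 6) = (y - 6)/(y - 1)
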